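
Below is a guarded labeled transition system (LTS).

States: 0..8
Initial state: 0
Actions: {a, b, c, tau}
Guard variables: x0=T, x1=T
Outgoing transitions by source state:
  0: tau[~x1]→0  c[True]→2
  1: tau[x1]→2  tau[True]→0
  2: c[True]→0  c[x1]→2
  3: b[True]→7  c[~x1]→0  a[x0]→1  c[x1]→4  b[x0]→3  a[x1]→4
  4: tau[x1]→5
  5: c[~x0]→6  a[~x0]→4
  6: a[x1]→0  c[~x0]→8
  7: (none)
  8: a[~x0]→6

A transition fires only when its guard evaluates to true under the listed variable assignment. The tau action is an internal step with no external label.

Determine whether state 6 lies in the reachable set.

Answer: UNREACHABLE

Working:
12 transition(s) survive guard evaluation.
Layer 0: {0}
Layer 1: {2}  total {0,2}
Reach set: {0,2}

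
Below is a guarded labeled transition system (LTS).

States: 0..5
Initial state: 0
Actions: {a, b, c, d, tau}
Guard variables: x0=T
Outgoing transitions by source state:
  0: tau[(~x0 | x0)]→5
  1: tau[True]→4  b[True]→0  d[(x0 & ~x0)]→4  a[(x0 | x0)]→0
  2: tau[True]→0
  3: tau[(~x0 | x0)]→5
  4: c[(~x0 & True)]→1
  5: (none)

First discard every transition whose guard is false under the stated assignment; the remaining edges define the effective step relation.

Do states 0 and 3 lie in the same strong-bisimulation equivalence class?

Answer: BISIMILAR

Analysis:
Bisimulation quotient by refinement:
  P[0] = {{0,1,2,3,4,5}}
  P[1] = {{0,2,3},{1},{4,5}}
  P[2] = {{0,3},{1},{2},{4,5}}
Fixed point at round 3; 4 class(es).
[0]={0,3}  [3]={0,3}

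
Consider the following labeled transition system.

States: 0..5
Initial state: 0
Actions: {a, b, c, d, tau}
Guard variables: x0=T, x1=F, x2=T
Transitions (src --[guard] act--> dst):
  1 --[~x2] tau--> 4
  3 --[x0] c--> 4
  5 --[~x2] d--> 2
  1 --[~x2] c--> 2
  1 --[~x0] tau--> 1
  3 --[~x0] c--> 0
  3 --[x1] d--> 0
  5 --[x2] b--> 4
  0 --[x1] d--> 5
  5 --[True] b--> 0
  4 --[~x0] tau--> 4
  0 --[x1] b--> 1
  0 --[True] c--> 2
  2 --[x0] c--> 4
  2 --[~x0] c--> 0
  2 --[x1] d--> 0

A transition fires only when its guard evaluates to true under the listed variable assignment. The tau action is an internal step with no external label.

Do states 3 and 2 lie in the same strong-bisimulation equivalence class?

Refine partition for ~:
  π0 = {{0,1,2,3,4,5}}
  π1 = {{0,2,3},{1,4},{5}}
  π2 = {{0},{1,4},{2,3},{5}}
4 equivalence class(es) (converged in 3)
class of 3: {2,3}; class of 2: {2,3}

Answer: BISIMILAR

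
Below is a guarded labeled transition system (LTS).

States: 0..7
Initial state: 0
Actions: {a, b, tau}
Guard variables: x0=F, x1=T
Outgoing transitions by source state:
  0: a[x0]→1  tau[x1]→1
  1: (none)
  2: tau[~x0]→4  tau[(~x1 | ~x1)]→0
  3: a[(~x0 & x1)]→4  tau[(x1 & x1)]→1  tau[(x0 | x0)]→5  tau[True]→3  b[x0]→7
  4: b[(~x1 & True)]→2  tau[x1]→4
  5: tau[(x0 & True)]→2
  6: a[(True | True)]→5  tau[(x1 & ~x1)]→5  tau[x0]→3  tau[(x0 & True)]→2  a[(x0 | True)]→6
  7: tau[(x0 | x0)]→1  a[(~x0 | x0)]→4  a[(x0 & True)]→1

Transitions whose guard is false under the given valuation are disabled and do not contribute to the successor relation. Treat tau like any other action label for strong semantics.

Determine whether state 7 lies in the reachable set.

Answer: UNREACHABLE

Working:
9 transition(s) survive guard evaluation.
Layer 0: {0}
Layer 1: {1}  cumulative {0,1}
R = {0,1}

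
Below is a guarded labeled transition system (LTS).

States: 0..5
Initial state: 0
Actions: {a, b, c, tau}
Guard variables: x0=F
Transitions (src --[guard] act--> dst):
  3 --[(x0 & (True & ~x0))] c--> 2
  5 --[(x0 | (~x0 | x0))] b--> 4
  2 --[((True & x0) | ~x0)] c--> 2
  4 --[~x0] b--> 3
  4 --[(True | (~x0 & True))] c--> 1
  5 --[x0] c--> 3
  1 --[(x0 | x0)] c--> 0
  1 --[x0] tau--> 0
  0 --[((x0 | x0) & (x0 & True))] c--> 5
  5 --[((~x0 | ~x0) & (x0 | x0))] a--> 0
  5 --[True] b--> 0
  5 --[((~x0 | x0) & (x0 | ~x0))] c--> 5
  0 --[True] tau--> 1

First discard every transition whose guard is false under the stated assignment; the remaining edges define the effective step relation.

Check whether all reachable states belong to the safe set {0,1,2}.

Answer: INVARIANT HOLDS

Analysis:
Allowed set {0,1,2}
R = {0,1}
  0: safe
  1: safe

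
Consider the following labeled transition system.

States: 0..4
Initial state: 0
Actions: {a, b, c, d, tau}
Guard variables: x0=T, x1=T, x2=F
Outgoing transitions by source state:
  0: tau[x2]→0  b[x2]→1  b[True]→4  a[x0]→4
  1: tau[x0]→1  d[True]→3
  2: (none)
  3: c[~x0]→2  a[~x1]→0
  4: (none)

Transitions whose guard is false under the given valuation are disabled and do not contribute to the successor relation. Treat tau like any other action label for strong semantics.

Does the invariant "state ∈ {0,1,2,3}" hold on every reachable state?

Safe = {0,1,2,3}
Reach set: {0,4}
  0: ✓
  4: VIOLATES
witness against invariant: b → 4

Answer: INVARIANT VIOLATED at state 4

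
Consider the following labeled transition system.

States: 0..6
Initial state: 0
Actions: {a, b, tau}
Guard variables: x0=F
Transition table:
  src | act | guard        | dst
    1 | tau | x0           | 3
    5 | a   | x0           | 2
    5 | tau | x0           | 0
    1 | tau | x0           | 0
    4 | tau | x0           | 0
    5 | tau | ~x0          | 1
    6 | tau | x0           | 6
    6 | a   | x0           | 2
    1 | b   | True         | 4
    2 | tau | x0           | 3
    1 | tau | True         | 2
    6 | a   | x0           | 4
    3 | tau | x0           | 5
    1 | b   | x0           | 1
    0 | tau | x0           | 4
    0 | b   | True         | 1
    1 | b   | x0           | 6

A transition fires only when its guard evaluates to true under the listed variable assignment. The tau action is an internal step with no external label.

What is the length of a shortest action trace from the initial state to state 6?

Layered search for 6:
  L0 = {0}
  L1 = {1}
  L2 = {2,4}
6 never appears.

Answer: UNREACHABLE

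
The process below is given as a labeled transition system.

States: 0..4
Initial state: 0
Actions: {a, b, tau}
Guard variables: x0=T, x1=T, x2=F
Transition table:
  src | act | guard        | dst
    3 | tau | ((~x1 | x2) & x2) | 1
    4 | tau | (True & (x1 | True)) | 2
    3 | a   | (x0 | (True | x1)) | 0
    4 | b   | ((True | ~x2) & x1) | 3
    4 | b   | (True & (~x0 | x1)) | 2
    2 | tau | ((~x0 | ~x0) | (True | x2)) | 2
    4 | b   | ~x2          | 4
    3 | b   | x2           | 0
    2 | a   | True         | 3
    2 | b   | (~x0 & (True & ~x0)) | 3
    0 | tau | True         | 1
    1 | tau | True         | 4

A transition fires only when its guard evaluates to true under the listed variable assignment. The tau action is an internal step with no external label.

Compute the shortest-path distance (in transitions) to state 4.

Answer: 2

Working:
Breadth-first toward 4:
  depth 0: {0}
  depth 1: {1}
  depth 2: {4}
4 enters at depth 2; path tau·tau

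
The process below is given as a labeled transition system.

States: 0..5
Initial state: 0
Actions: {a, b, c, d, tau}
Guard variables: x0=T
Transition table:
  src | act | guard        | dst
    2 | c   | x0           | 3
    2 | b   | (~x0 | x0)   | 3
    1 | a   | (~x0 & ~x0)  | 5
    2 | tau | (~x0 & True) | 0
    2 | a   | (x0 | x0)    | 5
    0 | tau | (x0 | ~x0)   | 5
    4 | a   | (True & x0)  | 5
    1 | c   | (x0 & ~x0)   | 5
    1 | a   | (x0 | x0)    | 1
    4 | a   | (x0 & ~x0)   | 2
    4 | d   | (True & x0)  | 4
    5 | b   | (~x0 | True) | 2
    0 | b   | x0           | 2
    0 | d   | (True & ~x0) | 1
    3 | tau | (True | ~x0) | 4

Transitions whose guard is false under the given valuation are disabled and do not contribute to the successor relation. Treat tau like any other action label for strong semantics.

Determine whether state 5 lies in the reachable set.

Guard filter leaves 10 enabled edge(s).
Layer 0: {0}
Layer 1: {2,5}  now seen {0,2,5}
Layer 2: {3}  now seen {0,2,3,5}
Layer 3: {4}  now seen {0,2,3,4,5}
Reach set: {0,2,3,4,5}
witness 5: tau

Answer: REACHABLE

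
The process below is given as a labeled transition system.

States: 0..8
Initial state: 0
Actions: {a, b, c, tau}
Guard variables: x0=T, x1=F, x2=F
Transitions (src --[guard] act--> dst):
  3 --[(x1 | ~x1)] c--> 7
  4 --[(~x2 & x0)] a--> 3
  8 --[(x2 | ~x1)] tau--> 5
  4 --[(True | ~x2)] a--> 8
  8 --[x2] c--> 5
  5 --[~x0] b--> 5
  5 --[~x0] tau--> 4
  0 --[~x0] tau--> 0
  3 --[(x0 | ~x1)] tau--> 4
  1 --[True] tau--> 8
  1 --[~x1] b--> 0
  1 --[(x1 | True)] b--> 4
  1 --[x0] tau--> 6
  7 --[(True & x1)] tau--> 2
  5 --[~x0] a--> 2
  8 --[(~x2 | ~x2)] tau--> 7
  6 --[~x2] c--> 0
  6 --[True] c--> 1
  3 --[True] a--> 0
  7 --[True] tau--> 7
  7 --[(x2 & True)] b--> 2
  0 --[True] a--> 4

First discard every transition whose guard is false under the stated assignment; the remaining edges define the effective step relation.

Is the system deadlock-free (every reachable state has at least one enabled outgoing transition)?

R = {0,3,4,5,7,8}
  0: a→4  [1 out]
  3: a→0  c→7  tau→4  [3 out]
  4: a→3  a→8  [2 out]
  5: ∅  [deadlock]
  7: tau→7  [1 out]
  8: tau→5  tau→7  [2 out]
trace reaching 5: a·a·tau

Answer: DEADLOCK at state 5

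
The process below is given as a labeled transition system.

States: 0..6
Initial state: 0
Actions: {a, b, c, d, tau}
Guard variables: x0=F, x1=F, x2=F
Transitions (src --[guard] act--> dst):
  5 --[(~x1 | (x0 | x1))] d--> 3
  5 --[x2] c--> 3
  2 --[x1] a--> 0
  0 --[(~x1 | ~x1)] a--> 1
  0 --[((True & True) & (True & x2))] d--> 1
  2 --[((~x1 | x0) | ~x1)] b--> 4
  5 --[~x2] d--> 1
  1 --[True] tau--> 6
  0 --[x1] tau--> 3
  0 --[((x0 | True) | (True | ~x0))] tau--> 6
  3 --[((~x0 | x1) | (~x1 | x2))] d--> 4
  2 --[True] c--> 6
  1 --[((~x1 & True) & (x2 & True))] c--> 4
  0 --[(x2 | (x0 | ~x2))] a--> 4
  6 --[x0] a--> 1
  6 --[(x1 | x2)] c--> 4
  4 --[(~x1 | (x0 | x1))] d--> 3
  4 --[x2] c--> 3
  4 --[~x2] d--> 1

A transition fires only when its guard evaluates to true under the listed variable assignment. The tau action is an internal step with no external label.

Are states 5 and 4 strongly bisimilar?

Answer: BISIMILAR

Analysis:
Compute ~ classes (split until stable):
  round 0: {{0,1,2,3,4,5,6}}
  round 1: {{0},{1},{2},{3,4,5},{6}}
  round 2: {{0},{1},{2},{3},{4,5},{6}}
6 equivalence class(es) (converged in 3)
[5]={4,5}  [4]={4,5}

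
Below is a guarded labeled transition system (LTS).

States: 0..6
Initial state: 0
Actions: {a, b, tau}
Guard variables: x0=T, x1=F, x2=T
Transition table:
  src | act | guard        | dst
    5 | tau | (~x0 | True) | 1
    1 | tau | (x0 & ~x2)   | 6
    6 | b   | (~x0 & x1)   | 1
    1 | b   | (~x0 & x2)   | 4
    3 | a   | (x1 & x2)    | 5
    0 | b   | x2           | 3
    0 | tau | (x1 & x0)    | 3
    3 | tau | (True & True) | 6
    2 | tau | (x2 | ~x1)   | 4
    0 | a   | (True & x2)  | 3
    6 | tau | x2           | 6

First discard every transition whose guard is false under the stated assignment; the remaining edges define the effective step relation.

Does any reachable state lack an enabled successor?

Reach set: {0,3,6}
  0: a→3  b→3  [2 out]
  3: tau→6  [1 out]
  6: tau→6  [1 out]

Answer: DEADLOCK-FREE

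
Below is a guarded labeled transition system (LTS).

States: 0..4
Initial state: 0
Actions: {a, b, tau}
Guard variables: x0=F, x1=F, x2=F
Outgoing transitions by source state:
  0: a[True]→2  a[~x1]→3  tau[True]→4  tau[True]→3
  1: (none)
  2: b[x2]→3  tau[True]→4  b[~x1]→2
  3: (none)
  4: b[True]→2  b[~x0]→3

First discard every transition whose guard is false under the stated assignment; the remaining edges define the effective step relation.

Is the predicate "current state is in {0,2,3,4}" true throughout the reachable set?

Allowed set {0,2,3,4}
R = {0,2,3,4}
  0: ok
  2: ok
  3: ok
  4: ok

Answer: INVARIANT HOLDS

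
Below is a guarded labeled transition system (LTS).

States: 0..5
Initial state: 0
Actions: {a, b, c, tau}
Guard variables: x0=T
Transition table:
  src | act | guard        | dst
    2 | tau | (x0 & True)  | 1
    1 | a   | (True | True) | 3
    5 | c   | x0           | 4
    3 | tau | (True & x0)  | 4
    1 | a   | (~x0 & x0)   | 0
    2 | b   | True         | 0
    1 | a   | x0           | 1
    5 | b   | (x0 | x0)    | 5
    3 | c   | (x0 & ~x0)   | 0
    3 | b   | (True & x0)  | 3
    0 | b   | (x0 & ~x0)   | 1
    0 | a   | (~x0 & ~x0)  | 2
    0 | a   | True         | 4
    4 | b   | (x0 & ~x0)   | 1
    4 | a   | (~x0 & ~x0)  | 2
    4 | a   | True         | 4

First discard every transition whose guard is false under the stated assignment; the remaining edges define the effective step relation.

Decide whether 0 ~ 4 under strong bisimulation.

Compute ~ classes (split until stable):
  π0 = {{0,1,2,3,4,5}}
  π1 = {{0,1,4},{2,3},{5}}
  π2 = {{0,4},{1},{2},{3},{5}}
stable after 3 split(s): 5 block(s)
0∈{0,4}, 4∈{0,4}

Answer: BISIMILAR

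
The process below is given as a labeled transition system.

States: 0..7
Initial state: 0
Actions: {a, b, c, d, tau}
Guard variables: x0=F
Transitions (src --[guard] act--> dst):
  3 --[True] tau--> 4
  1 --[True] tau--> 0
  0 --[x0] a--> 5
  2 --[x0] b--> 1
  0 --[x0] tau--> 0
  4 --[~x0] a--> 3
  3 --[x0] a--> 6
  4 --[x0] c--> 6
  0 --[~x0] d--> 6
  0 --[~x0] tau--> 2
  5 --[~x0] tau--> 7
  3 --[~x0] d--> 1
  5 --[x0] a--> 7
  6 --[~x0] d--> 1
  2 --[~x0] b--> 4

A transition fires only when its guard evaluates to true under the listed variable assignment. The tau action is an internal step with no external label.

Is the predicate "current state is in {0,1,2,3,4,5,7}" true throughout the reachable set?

Allowed set {0,1,2,3,4,5,7}
Reach set: {0,1,2,3,4,6}
  0: ok
  1: ok
  2: ok
  3: ok
  4: ok
  6: VIOLATES
counterexample path to 6: d

Answer: INVARIANT VIOLATED at state 6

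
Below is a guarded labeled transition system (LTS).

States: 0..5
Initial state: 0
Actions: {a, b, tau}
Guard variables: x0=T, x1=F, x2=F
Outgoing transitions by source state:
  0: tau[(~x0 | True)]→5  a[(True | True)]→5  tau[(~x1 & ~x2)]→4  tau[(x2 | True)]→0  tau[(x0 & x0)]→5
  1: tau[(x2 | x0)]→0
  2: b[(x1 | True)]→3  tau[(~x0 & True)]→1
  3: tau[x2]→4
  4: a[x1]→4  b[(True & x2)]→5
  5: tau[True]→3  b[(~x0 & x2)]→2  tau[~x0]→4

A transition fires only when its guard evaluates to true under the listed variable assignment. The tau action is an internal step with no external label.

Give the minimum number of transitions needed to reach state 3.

Answer: 2

Trace:
BFS to 3:
  L0 = {0}
  L1 = {4,5}
  L2 = {3}
depth(3)=2, e.g. a·tau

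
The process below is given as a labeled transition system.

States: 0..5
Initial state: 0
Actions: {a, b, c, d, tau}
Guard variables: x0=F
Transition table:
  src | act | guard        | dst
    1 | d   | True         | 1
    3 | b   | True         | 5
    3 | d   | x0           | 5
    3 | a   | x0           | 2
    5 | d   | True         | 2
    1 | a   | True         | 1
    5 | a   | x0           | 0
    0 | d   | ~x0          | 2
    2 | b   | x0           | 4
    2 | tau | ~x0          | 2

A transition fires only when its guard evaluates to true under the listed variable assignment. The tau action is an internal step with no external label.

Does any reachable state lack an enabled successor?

R = {0,2}
  0: d→2  [deg 1]
  2: tau→2  [deg 1]

Answer: DEADLOCK-FREE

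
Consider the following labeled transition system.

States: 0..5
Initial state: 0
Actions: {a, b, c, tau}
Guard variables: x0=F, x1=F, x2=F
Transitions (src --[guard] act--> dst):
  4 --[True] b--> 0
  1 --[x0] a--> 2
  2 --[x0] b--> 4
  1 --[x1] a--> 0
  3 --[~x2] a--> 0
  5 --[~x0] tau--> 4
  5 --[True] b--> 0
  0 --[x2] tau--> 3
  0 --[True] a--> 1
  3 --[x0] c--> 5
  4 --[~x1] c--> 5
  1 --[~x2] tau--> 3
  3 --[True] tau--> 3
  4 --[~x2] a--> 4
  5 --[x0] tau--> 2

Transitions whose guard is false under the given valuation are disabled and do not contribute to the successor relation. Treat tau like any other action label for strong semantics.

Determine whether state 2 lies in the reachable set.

Guard filter leaves 9 enabled edge(s).
Layer 0: {0}
Layer 1: {1}  now seen {0,1}
Layer 2: {3}  now seen {0,1,3}
Reachable = {0,1,3}

Answer: UNREACHABLE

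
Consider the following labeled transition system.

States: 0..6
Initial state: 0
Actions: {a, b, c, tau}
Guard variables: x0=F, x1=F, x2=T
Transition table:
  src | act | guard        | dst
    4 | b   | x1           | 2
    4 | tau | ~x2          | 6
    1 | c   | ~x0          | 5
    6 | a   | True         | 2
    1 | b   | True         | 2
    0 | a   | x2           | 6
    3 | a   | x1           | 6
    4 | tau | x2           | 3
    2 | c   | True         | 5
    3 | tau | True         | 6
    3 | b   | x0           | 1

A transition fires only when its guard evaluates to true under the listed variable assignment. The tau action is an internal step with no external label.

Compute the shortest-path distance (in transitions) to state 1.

Answer: UNREACHABLE

Trace:
BFS to 1:
  depth 0: {0}
  depth 1: {6}
  depth 2: {2}
  depth 3: {5}
1 never appears.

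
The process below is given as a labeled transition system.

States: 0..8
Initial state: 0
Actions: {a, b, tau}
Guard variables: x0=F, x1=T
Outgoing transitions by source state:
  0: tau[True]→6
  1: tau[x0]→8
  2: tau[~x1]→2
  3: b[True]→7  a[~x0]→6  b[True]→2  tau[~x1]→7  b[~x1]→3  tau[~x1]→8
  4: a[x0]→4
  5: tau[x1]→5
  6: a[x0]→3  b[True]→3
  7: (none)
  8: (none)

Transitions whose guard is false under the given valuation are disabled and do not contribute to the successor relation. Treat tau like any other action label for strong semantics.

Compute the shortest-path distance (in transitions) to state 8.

Answer: UNREACHABLE

Working:
BFS to 8:
  depth 0: {0}
  depth 1: {6}
  depth 2: {3}
  depth 3: {2,7}
8 never appears.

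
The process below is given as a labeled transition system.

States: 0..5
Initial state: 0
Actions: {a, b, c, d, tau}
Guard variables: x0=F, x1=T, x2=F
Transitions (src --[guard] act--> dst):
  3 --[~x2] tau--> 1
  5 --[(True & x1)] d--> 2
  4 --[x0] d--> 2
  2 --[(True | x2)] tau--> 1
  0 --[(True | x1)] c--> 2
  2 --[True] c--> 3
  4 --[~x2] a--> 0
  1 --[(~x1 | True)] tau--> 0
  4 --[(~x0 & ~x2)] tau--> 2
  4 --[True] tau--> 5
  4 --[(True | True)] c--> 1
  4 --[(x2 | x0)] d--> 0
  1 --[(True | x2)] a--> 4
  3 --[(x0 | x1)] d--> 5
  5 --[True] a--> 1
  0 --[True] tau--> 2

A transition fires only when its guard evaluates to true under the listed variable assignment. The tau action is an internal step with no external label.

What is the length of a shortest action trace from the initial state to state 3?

Layered search for 3:
  Layer 0: {0}
  Layer 1: {2}
  Layer 2: {1,3}
3 enters at depth 2; path c·c

Answer: 2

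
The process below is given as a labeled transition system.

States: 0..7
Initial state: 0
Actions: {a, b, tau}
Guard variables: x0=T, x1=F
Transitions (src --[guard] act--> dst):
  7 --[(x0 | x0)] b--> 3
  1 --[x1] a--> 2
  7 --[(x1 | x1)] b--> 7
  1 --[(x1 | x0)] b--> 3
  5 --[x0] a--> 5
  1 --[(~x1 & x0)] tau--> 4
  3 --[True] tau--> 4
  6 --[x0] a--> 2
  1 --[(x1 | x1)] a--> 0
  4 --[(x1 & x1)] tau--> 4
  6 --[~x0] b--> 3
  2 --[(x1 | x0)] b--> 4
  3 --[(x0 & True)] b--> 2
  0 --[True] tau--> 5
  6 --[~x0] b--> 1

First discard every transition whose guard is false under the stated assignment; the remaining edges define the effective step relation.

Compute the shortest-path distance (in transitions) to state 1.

Answer: UNREACHABLE

Analysis:
Breadth-first toward 1:
  Layer 0: {0}
  Layer 1: {5}
1 never appears.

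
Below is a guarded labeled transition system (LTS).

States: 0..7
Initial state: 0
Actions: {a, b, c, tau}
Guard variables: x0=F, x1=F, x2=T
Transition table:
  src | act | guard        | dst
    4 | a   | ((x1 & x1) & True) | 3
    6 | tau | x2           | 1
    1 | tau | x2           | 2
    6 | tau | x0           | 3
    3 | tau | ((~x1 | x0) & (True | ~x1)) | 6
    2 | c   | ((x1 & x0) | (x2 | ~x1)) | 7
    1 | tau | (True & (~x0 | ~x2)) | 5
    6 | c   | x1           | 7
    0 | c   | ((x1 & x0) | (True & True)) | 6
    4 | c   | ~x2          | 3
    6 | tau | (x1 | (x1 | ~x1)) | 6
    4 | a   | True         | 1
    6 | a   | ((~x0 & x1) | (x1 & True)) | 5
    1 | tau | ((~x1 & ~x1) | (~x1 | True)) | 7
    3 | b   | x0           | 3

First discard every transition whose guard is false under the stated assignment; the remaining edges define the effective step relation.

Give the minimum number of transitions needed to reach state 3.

BFS to 3:
  depth 0: {0}
  depth 1: {6}
  depth 2: {1}
  depth 3: {2,5,7}
3 never appears.

Answer: UNREACHABLE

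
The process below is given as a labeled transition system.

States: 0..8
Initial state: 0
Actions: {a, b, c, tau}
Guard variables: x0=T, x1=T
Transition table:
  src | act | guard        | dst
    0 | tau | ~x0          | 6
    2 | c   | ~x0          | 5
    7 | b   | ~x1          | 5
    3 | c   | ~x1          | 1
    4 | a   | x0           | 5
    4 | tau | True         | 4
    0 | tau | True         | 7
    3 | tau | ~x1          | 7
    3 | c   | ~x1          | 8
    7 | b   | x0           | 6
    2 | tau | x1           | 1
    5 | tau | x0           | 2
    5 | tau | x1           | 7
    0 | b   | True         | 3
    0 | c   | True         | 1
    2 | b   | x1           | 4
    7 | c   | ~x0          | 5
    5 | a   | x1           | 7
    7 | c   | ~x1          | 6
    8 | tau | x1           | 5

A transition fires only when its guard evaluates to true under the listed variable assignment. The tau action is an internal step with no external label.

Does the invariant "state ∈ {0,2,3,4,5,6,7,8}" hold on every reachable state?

Safe = {0,2,3,4,5,6,7,8}
Reach set: {0,1,3,6,7}
  0: ✓
  1: VIOLATES
  3: ✓
  6: ✓
  7: ✓
reach 1 via c — violates

Answer: INVARIANT VIOLATED at state 1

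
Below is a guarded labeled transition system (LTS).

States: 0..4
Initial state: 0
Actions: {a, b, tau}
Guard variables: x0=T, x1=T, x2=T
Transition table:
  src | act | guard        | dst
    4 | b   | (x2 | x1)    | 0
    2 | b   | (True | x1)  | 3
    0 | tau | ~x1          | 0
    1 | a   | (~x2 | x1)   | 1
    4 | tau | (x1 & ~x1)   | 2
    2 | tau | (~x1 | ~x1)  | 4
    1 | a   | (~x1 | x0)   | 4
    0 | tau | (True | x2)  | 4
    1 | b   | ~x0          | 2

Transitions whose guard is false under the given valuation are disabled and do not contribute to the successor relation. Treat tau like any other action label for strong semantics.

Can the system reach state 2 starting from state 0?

Guard filter leaves 5 enabled edge(s).
L0 = {0}
L1 = {4}  now seen {0,4}
Reach set: {0,4}

Answer: UNREACHABLE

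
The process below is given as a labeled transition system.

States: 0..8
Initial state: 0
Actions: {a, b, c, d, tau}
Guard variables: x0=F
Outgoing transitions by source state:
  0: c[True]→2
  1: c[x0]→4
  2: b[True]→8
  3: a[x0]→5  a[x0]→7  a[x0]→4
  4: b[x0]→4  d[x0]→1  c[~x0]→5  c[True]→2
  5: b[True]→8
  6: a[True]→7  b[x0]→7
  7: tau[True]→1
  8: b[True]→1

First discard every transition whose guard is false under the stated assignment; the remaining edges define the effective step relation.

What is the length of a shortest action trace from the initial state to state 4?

BFS to 4:
  depth 0: {0}
  depth 1: {2}
  depth 2: {8}
  depth 3: {1}
4 never appears.

Answer: UNREACHABLE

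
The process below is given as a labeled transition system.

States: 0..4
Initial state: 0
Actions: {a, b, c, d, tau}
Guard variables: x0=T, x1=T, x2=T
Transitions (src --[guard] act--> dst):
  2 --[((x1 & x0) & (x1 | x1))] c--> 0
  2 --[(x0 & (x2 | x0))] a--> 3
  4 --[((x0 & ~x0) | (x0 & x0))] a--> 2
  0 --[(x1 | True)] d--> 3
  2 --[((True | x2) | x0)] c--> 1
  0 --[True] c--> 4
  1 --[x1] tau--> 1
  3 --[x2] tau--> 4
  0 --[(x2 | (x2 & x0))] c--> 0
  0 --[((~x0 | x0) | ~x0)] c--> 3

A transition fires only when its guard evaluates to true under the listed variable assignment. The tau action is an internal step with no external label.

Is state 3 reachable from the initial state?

Answer: REACHABLE

Working:
After dropping false guards: 10 live edges.
L0 = {0}
L1 = {3,4}  total {0,3,4}
L2 = {2}  total {0,2,3,4}
L3 = {1}  total {0,1,2,3,4}
Reachable = {0,1,2,3,4}
trace reaching 3: d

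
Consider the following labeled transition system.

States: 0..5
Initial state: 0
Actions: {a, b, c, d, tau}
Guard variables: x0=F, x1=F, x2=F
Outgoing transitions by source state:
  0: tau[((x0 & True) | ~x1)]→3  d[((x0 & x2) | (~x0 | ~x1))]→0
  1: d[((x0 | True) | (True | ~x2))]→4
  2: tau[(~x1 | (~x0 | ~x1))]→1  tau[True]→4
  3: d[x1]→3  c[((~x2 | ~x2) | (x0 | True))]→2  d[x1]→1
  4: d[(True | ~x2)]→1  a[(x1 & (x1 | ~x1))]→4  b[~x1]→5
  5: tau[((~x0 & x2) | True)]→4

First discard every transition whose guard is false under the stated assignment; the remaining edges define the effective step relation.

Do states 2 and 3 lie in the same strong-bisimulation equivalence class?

Answer: NOT BISIMILAR

Analysis:
Refine partition for ~:
  π0 = {{0,1,2,3,4,5}}
  π1 = {{0},{1},{2,5},{3},{4}}
  π2 = {{0},{1},{2},{3},{4},{5}}
6 equivalence class(es) (converged in 3)
[2]={2}  [3]={3}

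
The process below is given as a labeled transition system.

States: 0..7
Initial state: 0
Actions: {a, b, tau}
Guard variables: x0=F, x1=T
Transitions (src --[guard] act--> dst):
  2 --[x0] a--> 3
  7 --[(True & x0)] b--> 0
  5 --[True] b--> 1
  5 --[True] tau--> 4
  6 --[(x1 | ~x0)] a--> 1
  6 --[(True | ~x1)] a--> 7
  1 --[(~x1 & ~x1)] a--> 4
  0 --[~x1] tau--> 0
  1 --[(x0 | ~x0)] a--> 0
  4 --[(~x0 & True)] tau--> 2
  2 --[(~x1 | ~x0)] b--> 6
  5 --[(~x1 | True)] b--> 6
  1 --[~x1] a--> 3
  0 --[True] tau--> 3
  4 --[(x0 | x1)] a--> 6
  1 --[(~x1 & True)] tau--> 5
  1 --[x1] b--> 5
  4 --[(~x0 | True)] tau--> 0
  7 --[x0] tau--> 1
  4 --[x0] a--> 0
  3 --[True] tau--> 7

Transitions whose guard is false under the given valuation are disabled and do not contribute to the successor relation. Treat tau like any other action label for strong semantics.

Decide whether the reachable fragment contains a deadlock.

R = {0,3,7}
  0: tau→3  [1 exit(s)]
  3: tau→7  [1 exit(s)]
  7: ∅  [deadlock]
trace reaching 7: tau·tau

Answer: DEADLOCK at state 7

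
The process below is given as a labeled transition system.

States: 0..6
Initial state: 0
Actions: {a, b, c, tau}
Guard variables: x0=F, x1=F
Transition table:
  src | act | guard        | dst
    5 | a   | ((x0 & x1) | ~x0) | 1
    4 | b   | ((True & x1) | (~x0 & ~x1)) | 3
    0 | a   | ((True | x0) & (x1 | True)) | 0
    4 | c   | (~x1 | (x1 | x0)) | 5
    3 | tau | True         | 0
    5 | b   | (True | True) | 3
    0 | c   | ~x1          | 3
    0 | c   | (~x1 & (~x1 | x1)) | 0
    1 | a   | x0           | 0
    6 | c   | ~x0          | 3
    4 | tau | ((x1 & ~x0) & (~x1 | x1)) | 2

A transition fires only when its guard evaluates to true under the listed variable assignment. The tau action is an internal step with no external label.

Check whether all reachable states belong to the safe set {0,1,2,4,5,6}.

Safe = {0,1,2,4,5,6}
Reach set: {0,3}
  0: ✓
  3: VIOLATES
reach 3 via c — violates

Answer: INVARIANT VIOLATED at state 3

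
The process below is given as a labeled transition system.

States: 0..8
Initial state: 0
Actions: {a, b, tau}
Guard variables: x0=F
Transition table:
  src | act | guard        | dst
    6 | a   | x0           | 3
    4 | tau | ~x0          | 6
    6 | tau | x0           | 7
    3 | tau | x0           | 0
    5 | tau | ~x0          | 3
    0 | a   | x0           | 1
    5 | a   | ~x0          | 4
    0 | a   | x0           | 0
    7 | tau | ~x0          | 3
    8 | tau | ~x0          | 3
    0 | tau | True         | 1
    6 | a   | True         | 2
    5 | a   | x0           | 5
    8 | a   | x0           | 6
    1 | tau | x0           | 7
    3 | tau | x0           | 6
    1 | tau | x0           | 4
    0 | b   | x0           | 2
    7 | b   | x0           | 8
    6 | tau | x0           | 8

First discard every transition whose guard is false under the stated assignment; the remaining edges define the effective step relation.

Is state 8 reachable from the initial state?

7 transition(s) survive guard evaluation.
depth 0: {0}
depth 1: {1}  total {0,1}
R = {0,1}

Answer: UNREACHABLE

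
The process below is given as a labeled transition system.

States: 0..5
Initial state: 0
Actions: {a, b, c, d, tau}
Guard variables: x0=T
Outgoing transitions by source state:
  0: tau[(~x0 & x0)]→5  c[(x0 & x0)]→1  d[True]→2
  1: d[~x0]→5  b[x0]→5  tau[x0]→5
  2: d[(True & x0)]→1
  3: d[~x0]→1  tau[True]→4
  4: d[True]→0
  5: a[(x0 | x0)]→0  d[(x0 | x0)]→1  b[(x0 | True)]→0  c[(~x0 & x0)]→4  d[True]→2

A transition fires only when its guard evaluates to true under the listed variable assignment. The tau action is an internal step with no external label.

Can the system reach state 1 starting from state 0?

Answer: REACHABLE

Working:
Guard filter leaves 11 enabled edge(s).
L0 = {0}
L1 = {1,2}  cumulative {0,1,2}
L2 = {5}  cumulative {0,1,2,5}
R = {0,1,2,5}
Path to 1: c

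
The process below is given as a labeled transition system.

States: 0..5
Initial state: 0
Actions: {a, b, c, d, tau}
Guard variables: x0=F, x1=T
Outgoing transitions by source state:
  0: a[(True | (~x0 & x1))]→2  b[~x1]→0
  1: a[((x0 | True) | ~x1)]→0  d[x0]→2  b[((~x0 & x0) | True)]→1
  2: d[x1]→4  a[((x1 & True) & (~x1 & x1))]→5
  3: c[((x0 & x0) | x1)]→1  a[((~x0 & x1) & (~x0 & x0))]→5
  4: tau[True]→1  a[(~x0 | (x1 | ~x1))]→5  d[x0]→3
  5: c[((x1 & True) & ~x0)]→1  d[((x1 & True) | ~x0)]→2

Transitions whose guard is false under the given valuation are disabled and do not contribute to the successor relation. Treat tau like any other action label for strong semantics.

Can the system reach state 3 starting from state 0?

Answer: UNREACHABLE

Working:
9 transition(s) survive guard evaluation.
depth 0: {0}
depth 1: {2}  cumulative {0,2}
depth 2: {4}  cumulative {0,2,4}
depth 3: {1,5}  cumulative {0,1,2,4,5}
Reachable = {0,1,2,4,5}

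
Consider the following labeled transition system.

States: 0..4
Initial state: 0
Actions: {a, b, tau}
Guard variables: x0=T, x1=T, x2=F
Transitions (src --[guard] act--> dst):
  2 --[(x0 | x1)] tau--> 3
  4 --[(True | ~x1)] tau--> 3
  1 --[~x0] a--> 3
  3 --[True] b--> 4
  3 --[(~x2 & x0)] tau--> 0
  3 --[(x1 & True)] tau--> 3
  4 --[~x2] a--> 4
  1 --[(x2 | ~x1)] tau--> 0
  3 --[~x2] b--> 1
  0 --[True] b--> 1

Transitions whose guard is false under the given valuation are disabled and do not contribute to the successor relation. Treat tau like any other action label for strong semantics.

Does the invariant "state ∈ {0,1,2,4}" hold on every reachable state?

Inv-set: {0,1,2,4}
Reach set: {0,1}
  0: ✓
  1: ✓

Answer: INVARIANT HOLDS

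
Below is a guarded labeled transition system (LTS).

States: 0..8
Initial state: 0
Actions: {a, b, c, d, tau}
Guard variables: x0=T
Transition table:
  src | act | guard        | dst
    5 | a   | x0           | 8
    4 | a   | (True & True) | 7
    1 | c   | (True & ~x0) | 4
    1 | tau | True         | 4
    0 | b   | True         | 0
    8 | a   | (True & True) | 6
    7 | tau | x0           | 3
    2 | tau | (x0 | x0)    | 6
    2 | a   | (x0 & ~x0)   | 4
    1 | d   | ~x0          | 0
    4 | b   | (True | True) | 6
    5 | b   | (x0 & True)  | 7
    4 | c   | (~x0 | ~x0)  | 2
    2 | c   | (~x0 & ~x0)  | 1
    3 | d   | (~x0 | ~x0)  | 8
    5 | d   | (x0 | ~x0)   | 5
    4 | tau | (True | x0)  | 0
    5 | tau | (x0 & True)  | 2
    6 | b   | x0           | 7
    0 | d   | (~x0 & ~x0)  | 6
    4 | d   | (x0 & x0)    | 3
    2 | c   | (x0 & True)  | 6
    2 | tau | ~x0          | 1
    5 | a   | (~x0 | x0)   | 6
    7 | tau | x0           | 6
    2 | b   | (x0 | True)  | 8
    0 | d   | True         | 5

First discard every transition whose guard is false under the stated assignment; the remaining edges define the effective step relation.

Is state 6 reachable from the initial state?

Answer: REACHABLE

Analysis:
19 transition(s) survive guard evaluation.
depth 0: {0}
depth 1: {5}  cumulative {0,5}
depth 2: {2,6,7,8}  cumulative {0,2,5,6,7,8}
depth 3: {3}  cumulative {0,2,3,5,6,7,8}
Reach set: {0,2,3,5,6,7,8}
Path to 6: d·a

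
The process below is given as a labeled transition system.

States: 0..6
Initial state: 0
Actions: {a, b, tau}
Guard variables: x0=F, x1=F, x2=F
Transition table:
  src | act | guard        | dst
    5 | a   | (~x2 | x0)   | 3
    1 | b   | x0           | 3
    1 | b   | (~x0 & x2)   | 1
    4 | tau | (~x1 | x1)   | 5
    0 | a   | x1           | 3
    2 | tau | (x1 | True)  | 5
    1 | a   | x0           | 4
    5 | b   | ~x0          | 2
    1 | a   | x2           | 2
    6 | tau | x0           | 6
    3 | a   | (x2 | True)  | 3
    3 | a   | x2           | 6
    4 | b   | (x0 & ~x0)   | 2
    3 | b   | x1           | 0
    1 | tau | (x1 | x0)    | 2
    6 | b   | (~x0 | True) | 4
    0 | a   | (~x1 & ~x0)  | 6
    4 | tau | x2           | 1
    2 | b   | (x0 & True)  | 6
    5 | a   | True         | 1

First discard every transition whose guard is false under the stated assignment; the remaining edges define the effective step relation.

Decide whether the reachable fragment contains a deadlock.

Reach set: {0,1,2,3,4,5,6}
  0: a→6  [deg 1]
  1: ∅  [STUCK]
  2: tau→5  [deg 1]
  3: a→3  [deg 1]
  4: tau→5  [deg 1]
  5: a→1  a→3  b→2  [deg 3]
  6: b→4  [deg 1]
witness 1: a·b·tau·a

Answer: DEADLOCK at state 1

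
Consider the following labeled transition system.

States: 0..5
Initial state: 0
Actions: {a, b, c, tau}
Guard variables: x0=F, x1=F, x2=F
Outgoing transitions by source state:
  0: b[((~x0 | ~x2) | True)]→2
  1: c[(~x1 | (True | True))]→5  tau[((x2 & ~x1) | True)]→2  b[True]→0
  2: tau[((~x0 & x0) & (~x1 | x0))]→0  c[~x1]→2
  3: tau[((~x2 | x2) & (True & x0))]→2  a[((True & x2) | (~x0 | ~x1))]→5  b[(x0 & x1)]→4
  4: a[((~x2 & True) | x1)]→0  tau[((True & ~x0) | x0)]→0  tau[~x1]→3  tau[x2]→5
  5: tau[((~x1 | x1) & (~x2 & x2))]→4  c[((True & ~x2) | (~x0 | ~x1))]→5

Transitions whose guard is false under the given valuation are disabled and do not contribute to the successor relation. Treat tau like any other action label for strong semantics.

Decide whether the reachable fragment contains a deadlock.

Reach set: {0,2}
  0: b→2  [deg 1]
  2: c→2  [deg 1]

Answer: DEADLOCK-FREE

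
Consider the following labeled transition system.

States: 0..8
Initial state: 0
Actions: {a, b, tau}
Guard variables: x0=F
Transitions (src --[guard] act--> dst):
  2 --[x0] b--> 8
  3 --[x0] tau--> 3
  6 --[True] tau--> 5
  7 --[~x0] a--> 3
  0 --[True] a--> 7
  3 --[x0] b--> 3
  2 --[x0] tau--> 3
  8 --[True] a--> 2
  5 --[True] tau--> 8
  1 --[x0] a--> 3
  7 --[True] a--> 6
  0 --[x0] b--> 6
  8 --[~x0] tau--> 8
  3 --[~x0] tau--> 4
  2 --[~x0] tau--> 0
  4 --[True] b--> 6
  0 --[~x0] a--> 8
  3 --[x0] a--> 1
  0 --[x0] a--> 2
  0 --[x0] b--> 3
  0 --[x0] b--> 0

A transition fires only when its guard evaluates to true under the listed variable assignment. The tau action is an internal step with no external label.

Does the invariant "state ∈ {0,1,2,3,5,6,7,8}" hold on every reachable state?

Answer: INVARIANT VIOLATED at state 4

Analysis:
Safe = {0,1,2,3,5,6,7,8}
Reach set: {0,2,3,4,5,6,7,8}
  0: ✓
  2: ✓
  3: ✓
  4: outside
  5: ✓
  6: ✓
  7: ✓
  8: ✓
counterexample path to 4: a·a·tau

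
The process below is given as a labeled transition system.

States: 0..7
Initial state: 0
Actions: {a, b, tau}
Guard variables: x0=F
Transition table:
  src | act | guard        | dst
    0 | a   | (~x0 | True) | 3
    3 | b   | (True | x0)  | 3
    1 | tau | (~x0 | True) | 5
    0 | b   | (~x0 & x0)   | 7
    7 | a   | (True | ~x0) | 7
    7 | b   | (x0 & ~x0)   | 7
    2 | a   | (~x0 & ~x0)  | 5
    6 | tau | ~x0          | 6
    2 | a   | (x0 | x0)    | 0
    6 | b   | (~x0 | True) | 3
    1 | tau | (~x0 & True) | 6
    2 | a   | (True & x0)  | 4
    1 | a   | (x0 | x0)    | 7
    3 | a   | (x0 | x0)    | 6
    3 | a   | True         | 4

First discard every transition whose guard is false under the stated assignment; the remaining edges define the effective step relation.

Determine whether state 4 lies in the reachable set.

Answer: REACHABLE

Trace:
9 transition(s) survive guard evaluation.
depth 0: {0}
depth 1: {3}  cumulative {0,3}
depth 2: {4}  cumulative {0,3,4}
Reachable = {0,3,4}
trace reaching 4: a·a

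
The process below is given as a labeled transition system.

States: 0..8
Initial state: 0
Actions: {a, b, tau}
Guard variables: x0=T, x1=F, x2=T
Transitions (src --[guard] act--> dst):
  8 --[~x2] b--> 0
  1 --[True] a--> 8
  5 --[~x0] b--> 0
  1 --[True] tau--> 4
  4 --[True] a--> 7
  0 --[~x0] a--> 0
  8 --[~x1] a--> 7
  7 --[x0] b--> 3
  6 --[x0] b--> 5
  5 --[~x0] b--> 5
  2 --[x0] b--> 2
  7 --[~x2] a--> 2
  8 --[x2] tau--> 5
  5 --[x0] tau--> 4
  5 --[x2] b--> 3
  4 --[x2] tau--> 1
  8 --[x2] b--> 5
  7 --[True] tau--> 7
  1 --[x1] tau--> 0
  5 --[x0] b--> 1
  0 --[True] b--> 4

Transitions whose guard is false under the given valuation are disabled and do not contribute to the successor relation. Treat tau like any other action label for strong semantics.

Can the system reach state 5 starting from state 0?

Answer: REACHABLE

Working:
Guard filter leaves 15 enabled edge(s).
depth 0: {0}
depth 1: {4}  total {0,4}
depth 2: {1,7}  total {0,1,4,7}
depth 3: {3,8}  total {0,1,3,4,7,8}
depth 4: {5}  total {0,1,3,4,5,7,8}
R = {0,1,3,4,5,7,8}
trace reaching 5: b·tau·a·tau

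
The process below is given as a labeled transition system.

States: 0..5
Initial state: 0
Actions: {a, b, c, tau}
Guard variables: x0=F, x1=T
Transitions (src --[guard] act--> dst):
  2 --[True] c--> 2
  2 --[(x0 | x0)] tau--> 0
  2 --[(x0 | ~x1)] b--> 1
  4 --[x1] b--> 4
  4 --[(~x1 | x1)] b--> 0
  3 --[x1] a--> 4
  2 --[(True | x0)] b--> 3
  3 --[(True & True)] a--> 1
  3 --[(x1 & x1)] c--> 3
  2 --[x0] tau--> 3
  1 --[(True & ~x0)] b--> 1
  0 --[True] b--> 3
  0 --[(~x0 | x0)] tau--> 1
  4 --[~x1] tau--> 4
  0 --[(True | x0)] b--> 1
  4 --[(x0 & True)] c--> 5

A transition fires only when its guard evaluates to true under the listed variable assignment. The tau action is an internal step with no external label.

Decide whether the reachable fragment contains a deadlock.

Answer: DEADLOCK-FREE

Trace:
R = {0,1,3,4}
  0: b→1  b→3  tau→1  [3 out]
  1: b→1  [1 out]
  3: a→1  a→4  c→3  [3 out]
  4: b→0  b→4  [2 out]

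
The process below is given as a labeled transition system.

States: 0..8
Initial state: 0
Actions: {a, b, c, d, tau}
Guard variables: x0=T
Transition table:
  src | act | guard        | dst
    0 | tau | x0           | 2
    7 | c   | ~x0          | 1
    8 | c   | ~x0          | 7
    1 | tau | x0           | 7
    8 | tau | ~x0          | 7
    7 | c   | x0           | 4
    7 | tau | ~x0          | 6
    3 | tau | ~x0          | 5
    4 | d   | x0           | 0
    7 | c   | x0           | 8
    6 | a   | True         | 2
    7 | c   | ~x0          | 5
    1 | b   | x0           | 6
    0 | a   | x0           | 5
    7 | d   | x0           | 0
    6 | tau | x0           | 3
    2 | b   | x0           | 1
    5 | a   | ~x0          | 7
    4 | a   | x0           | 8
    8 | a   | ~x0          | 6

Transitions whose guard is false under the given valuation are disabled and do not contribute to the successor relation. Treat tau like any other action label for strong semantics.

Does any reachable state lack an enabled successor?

Answer: DEADLOCK at state 3

Analysis:
Reach set: {0,1,2,3,4,5,6,7,8}
  0: a→5  tau→2  [2 exit(s)]
  1: b→6  tau→7  [2 exit(s)]
  2: b→1  [1 exit(s)]
  3: ∅  [STUCK]
  4: a→8  d→0  [2 exit(s)]
  5: ∅  [STUCK]
  6: a→2  tau→3  [2 exit(s)]
  7: c→4  c→8  d→0  [3 exit(s)]
  8: ∅  [STUCK]
Path to 3: tau·b·b·tau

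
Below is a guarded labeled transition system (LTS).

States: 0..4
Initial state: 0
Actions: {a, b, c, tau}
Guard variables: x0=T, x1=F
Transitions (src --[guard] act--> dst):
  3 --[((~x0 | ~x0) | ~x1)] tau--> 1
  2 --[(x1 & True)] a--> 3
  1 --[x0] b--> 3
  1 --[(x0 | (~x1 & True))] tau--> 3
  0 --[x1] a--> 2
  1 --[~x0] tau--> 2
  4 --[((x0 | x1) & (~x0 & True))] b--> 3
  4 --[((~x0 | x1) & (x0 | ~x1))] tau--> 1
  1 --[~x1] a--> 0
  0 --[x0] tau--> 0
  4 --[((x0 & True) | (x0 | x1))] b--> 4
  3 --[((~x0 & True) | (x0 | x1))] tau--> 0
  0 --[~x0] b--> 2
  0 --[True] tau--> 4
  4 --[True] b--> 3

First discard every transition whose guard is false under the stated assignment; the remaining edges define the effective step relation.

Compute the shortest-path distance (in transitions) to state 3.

Breadth-first toward 3:
  depth 0: {0}
  depth 1: {4}
  depth 2: {3}
3 enters at depth 2; path tau·b

Answer: 2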